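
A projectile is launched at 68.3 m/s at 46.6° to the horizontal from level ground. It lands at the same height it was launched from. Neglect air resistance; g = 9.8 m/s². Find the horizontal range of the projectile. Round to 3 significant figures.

475 m

For level ground, R = v₀² sin(2θ) / g.
sin(2 × 46.6°) = sin 93.20° = 0.9984.
R = (68.3)² × 0.9984 / 9.8 = 475 m.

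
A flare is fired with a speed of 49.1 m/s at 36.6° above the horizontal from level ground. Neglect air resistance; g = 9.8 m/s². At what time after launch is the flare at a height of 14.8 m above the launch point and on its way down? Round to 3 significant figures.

v_y0 = 49.1 sin 36.6° = 29.27 m/s.
Set y = v_y0 t − ½ g t² = 14.8: 4.900 t² − 29.27 t + 14.8 = 0.
t = [29.27 ± √(856.7 − 290.1)] / 9.8 = (29.27 ± 23.80) / 9.8, giving t = 0.558 s or t = 5.42 s.
On the way down corresponds to the larger root: t = 5.42 s.

5.42 s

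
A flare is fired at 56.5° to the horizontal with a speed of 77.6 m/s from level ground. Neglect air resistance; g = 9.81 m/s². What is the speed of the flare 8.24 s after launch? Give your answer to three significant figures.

v_x = 77.6 cos 56.5° = 42.83 m/s (constant).
v_y(t) = 77.6 sin 56.5° − g t = 64.71 − 9.81 × 8.24 = -16.12 m/s.
Speed = √(v_x² + v_y²) = √(1834 + 259.9) = 45.8 m/s.

45.8 m/s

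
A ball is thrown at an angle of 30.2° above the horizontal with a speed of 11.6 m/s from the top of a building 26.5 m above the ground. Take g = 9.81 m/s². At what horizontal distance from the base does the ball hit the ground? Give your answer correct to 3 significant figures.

Components: v_x = 11.6 cos 30.2° = 10.03 m/s, v_y = 11.6 sin 30.2° = 5.835 m/s.
Vertical: 0 = 26.5 + 5.835 t − ½(9.81) t² ⇒ 4.905 t² − 5.835 t − 26.5 = 0.
t = [5.835 + √(34.05 + 519.9)] / 9.810 = 2.994 s.
Horizontal: R = v_x · t = 10.03 × 2.994 = 30.0 m.

30.0 m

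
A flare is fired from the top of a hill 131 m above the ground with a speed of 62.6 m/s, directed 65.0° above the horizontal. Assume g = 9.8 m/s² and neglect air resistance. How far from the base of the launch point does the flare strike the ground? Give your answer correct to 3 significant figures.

Components: v_x = 62.6 cos 65.0° = 26.46 m/s, v_y = 62.6 sin 65.0° = 56.73 m/s.
Vertical: 0 = 131 + 56.73 t − ½(9.8) t² ⇒ 4.900 t² − 56.73 t − 131 = 0.
t = [56.73 + √(3218 + 2568)] / 9.800 = 13.55 s.
Horizontal: R = v_x · t = 26.46 × 13.55 = 359 m.

359 m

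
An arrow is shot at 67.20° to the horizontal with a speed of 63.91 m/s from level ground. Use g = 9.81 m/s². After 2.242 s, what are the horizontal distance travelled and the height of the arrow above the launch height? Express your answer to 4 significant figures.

v_x = 63.91 cos 67.20° = 24.766 m/s; v_y0 = 63.91 sin 67.20° = 58.916 m/s.
x = v_x t = 24.766 × 2.242 = 55.53 m.
y = v_y0 t − ½ g t² = 58.916×2.242 − 4.905×2.242² = 107.4 m.

x = 55.53 m, y = 107.4 m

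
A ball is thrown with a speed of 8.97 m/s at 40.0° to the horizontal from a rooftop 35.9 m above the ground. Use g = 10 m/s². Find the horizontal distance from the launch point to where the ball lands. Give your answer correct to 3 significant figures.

22.8 m

Components: v_x = 8.97 cos 40.0° = 6.871 m/s, v_y = 8.97 sin 40.0° = 5.766 m/s.
Vertical: 0 = 35.9 + 5.766 t − ½(10) t² ⇒ 5.000 t² − 5.766 t − 35.9 = 0.
t = [5.766 + √(33.25 + 718.0)] / 10.00 = 3.317 s.
Horizontal: R = v_x · t = 6.871 × 3.317 = 22.8 m.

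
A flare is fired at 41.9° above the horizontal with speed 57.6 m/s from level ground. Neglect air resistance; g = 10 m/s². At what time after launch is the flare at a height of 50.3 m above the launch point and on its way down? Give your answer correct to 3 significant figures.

6.02 s

v_y0 = 57.6 sin 41.9° = 38.47 m/s.
Set y = v_y0 t − ½ g t² = 50.3: 5.000 t² − 38.47 t + 50.3 = 0.
t = [38.47 ± √(1480 − 1006)] / 10 = (38.47 ± 21.77) / 10, giving t = 1.67 s or t = 6.02 s.
On the way down corresponds to the larger root: t = 6.02 s.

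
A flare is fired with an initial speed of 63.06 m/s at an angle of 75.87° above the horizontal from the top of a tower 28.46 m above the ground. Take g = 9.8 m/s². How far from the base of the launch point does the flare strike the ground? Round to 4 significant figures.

199.0 m

Components: v_x = 63.06 cos 75.87° = 15.394 m/s, v_y = 63.06 sin 75.87° = 61.152 m/s.
Vertical: 0 = 28.46 + 61.152 t − ½(9.8) t² ⇒ 4.900 t² − 61.152 t − 28.46 = 0.
t = [61.152 + √(3739.6 + 557.82)] / 9.800 = 12.929 s.
Horizontal: R = v_x · t = 15.394 × 12.929 = 199.0 m.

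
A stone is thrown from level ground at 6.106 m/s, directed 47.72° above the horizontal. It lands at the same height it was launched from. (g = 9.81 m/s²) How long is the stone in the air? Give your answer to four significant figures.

0.9210 s

Vertical component: v_y = 6.106 sin 47.72° = 4.5176 m/s.
For a projectile landing at launch height, time of flight is t = 2 v_y / g = 2 × 4.5176 / 9.81 = 0.9210 s.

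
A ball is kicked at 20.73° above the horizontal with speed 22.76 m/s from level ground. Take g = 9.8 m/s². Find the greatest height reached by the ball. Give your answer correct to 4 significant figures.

Vertical component of launch velocity: v_y = 22.76 sin 20.73° = 8.0562 m/s.
At the highest point the vertical velocity is zero, so v_y² = 2 g h_max.
h_max = (8.0562)² / (2 × 9.8) = 64.902 / 19.60 = 3.311 m.

3.311 m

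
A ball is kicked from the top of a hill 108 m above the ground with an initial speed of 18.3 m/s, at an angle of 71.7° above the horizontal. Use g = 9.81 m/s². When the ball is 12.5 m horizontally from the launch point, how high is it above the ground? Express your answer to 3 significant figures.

123 m

v_x = 18.3 cos 71.7° = 5.746 m/s, v_y0 = 18.3 sin 71.7° = 17.37 m/s.
Time to reach x = 12.5 m: t = x / v_x = 12.5 / 5.746 = 2.175 s.
y = 108 + v_y0 t − ½ g t² = 108 + 17.37×2.175 − 4.905×2.175² = 123 m.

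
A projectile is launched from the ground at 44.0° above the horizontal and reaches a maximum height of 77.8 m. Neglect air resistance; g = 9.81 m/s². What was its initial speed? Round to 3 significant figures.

56.2 m/s

At maximum height v_y = 0, so (v₀ sin θ)² = 2 g H.
v₀ sin 44.0° = √(2 × 9.81 × 77.8) = 39.07 m/s.
v₀ = 39.07 / sin 44.0° = 39.07 / 0.6947 = 56.2 m/s.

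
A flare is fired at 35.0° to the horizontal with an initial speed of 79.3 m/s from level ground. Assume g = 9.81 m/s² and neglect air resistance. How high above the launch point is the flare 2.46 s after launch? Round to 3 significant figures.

v_y0 = 79.3 sin 35.0° = 45.48 m/s.
y(t) = v_y0 t − ½ g t² = 45.48×2.46 − 4.905×2.46² = 82.2 m.

82.2 m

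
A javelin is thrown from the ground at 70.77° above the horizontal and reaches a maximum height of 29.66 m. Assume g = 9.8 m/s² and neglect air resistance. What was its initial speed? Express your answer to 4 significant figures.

At maximum height v_y = 0, so (v₀ sin θ)² = 2 g H.
v₀ sin 70.77° = √(2 × 9.8 × 29.66) = 24.111 m/s.
v₀ = 24.111 / sin 70.77° = 24.111 / 0.9442 = 25.54 m/s.

25.54 m/s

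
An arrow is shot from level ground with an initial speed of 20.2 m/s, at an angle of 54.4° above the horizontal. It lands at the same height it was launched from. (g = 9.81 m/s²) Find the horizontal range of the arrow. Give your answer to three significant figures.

39.4 m

Components: v_x = 20.2 cos 54.4° = 11.76 m/s, v_y = 20.2 sin 54.4° = 16.42 m/s.
Time of flight (same landing height): t = 2 v_y / g = 2 × 16.42 / 9.81 = 3.348 s.
Range: R = v_x · t = 11.76 × 3.348 = 39.4 m.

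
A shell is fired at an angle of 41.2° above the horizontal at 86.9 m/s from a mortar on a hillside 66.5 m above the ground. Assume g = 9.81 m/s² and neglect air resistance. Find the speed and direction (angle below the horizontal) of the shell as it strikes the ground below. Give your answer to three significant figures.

v_x = 86.9 cos 41.2° = 65.38 m/s (constant).
|v_y| at impact = √((57.24)² + 2×9.81×66.5) = 67.68 m/s.
Speed = √(65.38² + 67.68²) = 94.1 m/s; angle = arctan(67.68/65.38) = 46.0° below horizontal.

94.1 m/s at 46.0° below the horizontal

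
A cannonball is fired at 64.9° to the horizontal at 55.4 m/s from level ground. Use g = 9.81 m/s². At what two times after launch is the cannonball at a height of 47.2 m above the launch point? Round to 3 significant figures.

v_y0 = 55.4 sin 64.9° = 50.17 m/s.
Set y = v_y0 t − ½ g t² = 47.2: 4.905 t² − 50.17 t + 47.2 = 0.
t = [50.17 ± √(2517 − 926.1)] / 9.81 = (50.17 ± 39.89) / 9.81, giving t = 1.05 s or t = 9.18 s.
So the cannonball is at 47.2 m at t = 1.05 s (rising) and t = 9.18 s (falling).

1.05 s and 9.18 s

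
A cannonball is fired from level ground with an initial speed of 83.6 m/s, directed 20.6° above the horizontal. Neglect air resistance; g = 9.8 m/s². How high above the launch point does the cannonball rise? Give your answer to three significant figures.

Vertical component of launch velocity: v_y = 83.6 sin 20.6° = 29.41 m/s.
At the highest point the vertical velocity is zero, so v_y² = 2 g h_max.
h_max = (29.41)² / (2 × 9.8) = 864.9 / 19.60 = 44.1 m.

44.1 m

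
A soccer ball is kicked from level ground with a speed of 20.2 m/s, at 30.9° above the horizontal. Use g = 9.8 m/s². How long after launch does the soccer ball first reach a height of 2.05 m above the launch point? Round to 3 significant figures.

v_y0 = 20.2 sin 30.9° = 10.37 m/s.
Set y = v_y0 t − ½ g t² = 2.05: 4.900 t² − 10.37 t + 2.05 = 0.
t = [10.37 ± √(107.5 − 40.18)] / 9.8 = (10.37 ± 8.205) / 9.8, giving t = 0.221 s or t = 1.90 s.
The soccer ball is on the way up at the first time, so t = 0.221 s.

0.221 s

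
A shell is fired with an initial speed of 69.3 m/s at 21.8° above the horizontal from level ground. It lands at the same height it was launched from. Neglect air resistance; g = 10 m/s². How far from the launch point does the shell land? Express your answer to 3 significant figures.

331 m

Components: v_x = 69.3 cos 21.8° = 64.34 m/s, v_y = 69.3 sin 21.8° = 25.74 m/s.
Time of flight (same landing height): t = 2 v_y / g = 2 × 25.74 / 10 = 5.148 s.
Range: R = v_x · t = 64.34 × 5.148 = 331 m.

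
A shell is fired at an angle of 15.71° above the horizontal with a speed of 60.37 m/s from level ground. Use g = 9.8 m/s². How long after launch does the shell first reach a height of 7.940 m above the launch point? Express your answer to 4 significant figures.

v_y0 = 60.37 sin 15.71° = 16.346 m/s.
Set y = v_y0 t − ½ g t² = 7.940: 4.900 t² − 16.346 t + 7.940 = 0.
t = [16.346 ± √(267.19 − 155.62)] / 9.8 = (16.346 ± 10.563) / 9.8, giving t = 0.5901 s or t = 2.746 s.
The shell is on the way up at the first time, so t = 0.5901 s.

0.5901 s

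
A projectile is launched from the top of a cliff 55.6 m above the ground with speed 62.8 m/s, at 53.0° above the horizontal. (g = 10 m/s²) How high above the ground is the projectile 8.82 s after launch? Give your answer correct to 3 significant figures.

109 m

v_y0 = 62.8 sin 53.0° = 50.15 m/s.
y(t) = 55.6 + v_y0 t − ½ g t² = 55.6 + 50.15×8.82 − ½×10×8.82² = 109 m.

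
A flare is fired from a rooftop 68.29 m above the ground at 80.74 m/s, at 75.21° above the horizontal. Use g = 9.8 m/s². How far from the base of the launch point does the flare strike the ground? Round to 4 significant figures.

345.5 m

Components: v_x = 80.74 cos 75.21° = 20.611 m/s, v_y = 80.74 sin 75.21° = 78.065 m/s.
Vertical: 0 = 68.29 + 78.065 t − ½(9.8) t² ⇒ 4.900 t² − 78.065 t − 68.29 = 0.
t = [78.065 + √(6094.1 + 1338.5)] / 9.800 = 16.763 s.
Horizontal: R = v_x · t = 20.611 × 16.763 = 345.5 m.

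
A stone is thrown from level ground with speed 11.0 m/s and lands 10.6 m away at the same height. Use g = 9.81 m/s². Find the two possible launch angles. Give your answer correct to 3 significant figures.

Level-ground range: R = v₀² sin(2θ)/g ⇒ sin 2θ = R g / v₀² = 10.6×9.81/11.0² = 0.8594.
2θ = arcsin(0.8594) = 59.25° or 180° − 59.25° = 120.75°.
So θ = 29.6° or θ = 60.4°.

29.6° and 60.4°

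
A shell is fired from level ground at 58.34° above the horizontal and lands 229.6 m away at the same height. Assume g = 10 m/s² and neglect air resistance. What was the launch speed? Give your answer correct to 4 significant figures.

50.69 m/s

On level ground, R = v₀² sin(2θ) / g, so v₀ = √(R g / sin 2θ).
sin(2 × 58.34°) = 0.8935.
v₀ = √(229.6 × 10 / 0.8935) = √2569.7 = 50.69 m/s.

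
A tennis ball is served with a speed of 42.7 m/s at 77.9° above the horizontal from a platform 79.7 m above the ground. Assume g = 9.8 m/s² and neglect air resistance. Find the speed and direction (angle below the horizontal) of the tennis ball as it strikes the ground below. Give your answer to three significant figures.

v_x = 42.7 cos 77.9° = 8.951 m/s (constant).
|v_y| at impact = √((41.75)² + 2×9.8×79.7) = 57.49 m/s.
Speed = √(8.951² + 57.49²) = 58.2 m/s; angle = arctan(57.49/8.951) = 81.2° below horizontal.

58.2 m/s at 81.2° below the horizontal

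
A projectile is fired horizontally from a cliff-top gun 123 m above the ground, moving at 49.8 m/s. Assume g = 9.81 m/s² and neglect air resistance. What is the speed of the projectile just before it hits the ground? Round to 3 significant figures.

Fall time: t = √(2 × 123 / 9.81) = 5.008 s.
At impact: v_x = 49.8 m/s (unchanged), v_y = g t = 9.81 × 5.008 = 49.13 m/s.
Speed = √(v_x² + v_y²) = √(2480 + 2414) = 70.0 m/s.

70.0 m/s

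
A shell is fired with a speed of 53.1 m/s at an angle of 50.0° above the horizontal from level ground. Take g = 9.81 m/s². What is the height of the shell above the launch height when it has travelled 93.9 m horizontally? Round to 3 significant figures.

v_x = 53.1 cos 50.0° = 34.13 m/s, v_y0 = 53.1 sin 50.0° = 40.68 m/s.
Time to reach x = 93.9 m: t = x / v_x = 93.9 / 34.13 = 2.751 s.
y = v_y0 t − ½ g t² = 40.68×2.751 − 4.905×2.751² = 74.8 m.

74.8 m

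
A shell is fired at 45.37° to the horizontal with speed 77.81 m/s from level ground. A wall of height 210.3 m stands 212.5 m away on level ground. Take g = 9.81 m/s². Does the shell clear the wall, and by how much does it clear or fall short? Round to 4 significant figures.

v_x = 77.81 cos 45.37° = 54.664 m/s; v_y0 = 77.81 sin 45.37° = 55.374 m/s.
Time to reach the wall: t = 212.5 / 54.664 = 3.8874 s.
Height at that point: y = 55.374×3.8874 − 4.905×3.8874² = 141.14 m.
That is 210.3 − 141.14 = 69.16 m below the top of the wall, so the shell does not clear it.

No — it falls 69.16 m short of clearing the wall.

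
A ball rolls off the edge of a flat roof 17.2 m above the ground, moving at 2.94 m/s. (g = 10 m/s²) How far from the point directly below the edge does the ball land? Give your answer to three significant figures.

5.45 m

Initial vertical velocity is zero, so the fall time comes from h = ½ g t²: t = √(2 × 17.2 / 10) = 1.855 s.
Horizontal motion is uniform at 2.94 m/s, so x = 2.94 × 1.855 = 5.45 m.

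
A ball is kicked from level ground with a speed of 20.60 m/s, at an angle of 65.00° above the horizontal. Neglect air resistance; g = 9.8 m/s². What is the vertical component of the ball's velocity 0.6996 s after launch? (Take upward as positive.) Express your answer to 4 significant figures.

Initial vertical component: v_y0 = 20.60 sin 65.00° = 18.670 m/s.
v_y(t) = v_y0 − g t = 18.670 − 9.8 × 0.6996 = 11.81 m/s.

11.81 m/s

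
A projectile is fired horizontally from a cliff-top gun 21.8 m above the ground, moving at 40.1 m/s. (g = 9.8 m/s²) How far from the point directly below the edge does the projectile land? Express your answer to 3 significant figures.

Initial vertical velocity is zero, so the fall time comes from h = ½ g t²: t = √(2 × 21.8 / 9.8) = 2.109 s.
Horizontal motion is uniform at 40.1 m/s, so x = 40.1 × 2.109 = 84.6 m.

84.6 m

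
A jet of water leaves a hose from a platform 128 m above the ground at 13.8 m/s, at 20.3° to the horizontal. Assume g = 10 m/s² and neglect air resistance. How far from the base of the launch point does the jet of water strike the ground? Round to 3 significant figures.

Components: v_x = 13.8 cos 20.3° = 12.94 m/s, v_y = 13.8 sin 20.3° = 4.788 m/s.
Vertical: 0 = 128 + 4.788 t − ½(10) t² ⇒ 5.000 t² − 4.788 t − 128 = 0.
t = [4.788 + √(22.92 + 2560)] / 10.00 = 5.561 s.
Horizontal: R = v_x · t = 12.94 × 5.561 = 72.0 m.

72.0 m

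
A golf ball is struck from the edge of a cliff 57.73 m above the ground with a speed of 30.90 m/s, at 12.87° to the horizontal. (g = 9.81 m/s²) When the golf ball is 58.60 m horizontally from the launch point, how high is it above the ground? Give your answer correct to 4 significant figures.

52.56 m

v_x = 30.90 cos 12.87° = 30.124 m/s, v_y0 = 30.90 sin 12.87° = 6.8827 m/s.
Time to reach x = 58.60 m: t = x / v_x = 58.60 / 30.124 = 1.9453 s.
y = 57.73 + v_y0 t − ½ g t² = 57.73 + 6.8827×1.9453 − 4.905×1.9453² = 52.56 m.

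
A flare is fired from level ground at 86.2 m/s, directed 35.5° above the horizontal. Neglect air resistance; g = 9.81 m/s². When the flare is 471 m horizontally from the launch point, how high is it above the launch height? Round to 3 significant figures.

v_x = 86.2 cos 35.5° = 70.18 m/s, v_y0 = 86.2 sin 35.5° = 50.06 m/s.
Time to reach x = 471 m: t = x / v_x = 471 / 70.18 = 6.711 s.
y = v_y0 t − ½ g t² = 50.06×6.711 − 4.905×6.711² = 115 m.

115 m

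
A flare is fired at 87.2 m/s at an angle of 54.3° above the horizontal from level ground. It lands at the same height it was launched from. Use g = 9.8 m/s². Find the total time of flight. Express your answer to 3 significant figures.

Vertical component: v_y = 87.2 sin 54.3° = 70.81 m/s.
For a projectile landing at launch height, time of flight is t = 2 v_y / g = 2 × 70.81 / 9.8 = 14.5 s.

14.5 s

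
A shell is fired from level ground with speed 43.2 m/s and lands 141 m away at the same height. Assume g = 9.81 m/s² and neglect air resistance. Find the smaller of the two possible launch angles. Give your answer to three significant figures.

Level-ground range: R = v₀² sin(2θ)/g ⇒ sin 2θ = R g / v₀² = 141×9.81/43.2² = 0.7412.
2θ = arcsin(0.7412) = 47.83° or 180° − 47.83° = 132.17°.
So θ = 23.9° or θ = 66.1°.

23.9°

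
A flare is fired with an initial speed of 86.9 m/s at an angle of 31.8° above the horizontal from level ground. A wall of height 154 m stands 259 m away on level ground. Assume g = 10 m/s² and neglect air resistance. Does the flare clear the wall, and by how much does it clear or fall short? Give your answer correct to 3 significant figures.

No — it falls 54.9 m short of clearing the wall.

v_x = 86.9 cos 31.8° = 73.86 m/s; v_y0 = 86.9 sin 31.8° = 45.79 m/s.
Time to reach the wall: t = 259 / 73.86 = 3.507 s.
Height at that point: y = 45.79×3.507 − 5.000×3.507² = 99.09 m.
That is 154 − 99.09 = 54.9 m below the top of the wall, so the flare does not clear it.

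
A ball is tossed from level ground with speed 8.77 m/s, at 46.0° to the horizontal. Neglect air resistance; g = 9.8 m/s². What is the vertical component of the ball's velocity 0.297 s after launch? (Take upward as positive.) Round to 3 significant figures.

3.40 m/s

Initial vertical component: v_y0 = 8.77 sin 46.0° = 6.309 m/s.
v_y(t) = v_y0 − g t = 6.309 − 9.8 × 0.297 = 3.40 m/s.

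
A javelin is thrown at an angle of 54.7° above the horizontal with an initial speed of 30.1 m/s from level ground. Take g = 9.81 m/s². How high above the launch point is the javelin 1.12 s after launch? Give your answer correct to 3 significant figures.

v_y0 = 30.1 sin 54.7° = 24.57 m/s.
y(t) = v_y0 t − ½ g t² = 24.57×1.12 − 4.905×1.12² = 21.4 m.

21.4 m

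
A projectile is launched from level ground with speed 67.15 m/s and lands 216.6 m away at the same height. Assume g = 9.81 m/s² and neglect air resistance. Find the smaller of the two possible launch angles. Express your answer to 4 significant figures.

14.06°

Level-ground range: R = v₀² sin(2θ)/g ⇒ sin 2θ = R g / v₀² = 216.6×9.81/67.15² = 0.4712.
2θ = arcsin(0.4712) = 28.112° or 180° − 28.112° = 151.888°.
So θ = 14.06° or θ = 75.94°.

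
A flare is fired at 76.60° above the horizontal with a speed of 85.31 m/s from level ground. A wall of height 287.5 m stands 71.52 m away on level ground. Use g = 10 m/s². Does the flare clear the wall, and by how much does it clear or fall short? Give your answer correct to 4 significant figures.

v_x = 85.31 cos 76.60° = 19.770 m/s; v_y0 = 85.31 sin 76.60° = 82.988 m/s.
Time to reach the wall: t = 71.52 / 19.770 = 3.6176 s.
Height at that point: y = 82.988×3.6176 − 5.000×3.6176² = 234.78 m.
That is 287.5 − 234.78 = 52.72 m below the top of the wall, so the flare does not clear it.

No — it falls 52.72 m short of clearing the wall.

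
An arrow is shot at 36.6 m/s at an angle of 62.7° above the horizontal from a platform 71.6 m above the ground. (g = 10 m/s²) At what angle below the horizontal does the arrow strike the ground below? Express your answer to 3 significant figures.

71.4°

v_x = 36.6 cos 62.7° = 16.79 m/s.
At impact |v_y| = √(v_y0² + 2 g h) = √(32.52² + 2×10×71.6) = 49.90 m/s.
Angle below horizontal = arctan(|v_y| / v_x) = arctan(49.90 / 16.79) = 71.4°.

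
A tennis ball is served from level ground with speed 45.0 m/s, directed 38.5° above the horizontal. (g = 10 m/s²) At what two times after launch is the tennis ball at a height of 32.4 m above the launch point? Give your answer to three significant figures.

1.63 s and 3.97 s

v_y0 = 45.0 sin 38.5° = 28.01 m/s.
Set y = v_y0 t − ½ g t² = 32.4: 5.000 t² − 28.01 t + 32.4 = 0.
t = [28.01 ± √(784.6 − 648.0)] / 10 = (28.01 ± 11.69) / 10, giving t = 1.63 s or t = 3.97 s.
So the tennis ball is at 32.4 m at t = 1.63 s (rising) and t = 3.97 s (falling).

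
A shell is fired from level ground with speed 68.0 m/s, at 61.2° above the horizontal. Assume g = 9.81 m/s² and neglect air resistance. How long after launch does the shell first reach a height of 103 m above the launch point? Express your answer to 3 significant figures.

v_y0 = 68.0 sin 61.2° = 59.59 m/s.
Set y = v_y0 t − ½ g t² = 103: 4.905 t² − 59.59 t + 103 = 0.
t = [59.59 ± √(3551 − 2021)] / 9.81 = (59.59 ± 39.12) / 9.81, giving t = 2.09 s or t = 10.1 s.
The shell is on the way up at the first time, so t = 2.09 s.

2.09 s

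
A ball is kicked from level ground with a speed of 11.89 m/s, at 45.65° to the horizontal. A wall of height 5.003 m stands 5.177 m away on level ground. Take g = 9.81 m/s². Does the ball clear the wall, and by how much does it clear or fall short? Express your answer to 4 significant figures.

v_x = 11.89 cos 45.65° = 8.3116 m/s; v_y0 = 11.89 sin 45.65° = 8.5023 m/s.
Time to reach the wall: t = 5.177 / 8.3116 = 0.62286 s.
Height at that point: y = 8.5023×0.62286 − 4.905×0.62286² = 3.3928 m.
That is 5.003 − 3.3928 = 1.610 m below the top of the wall, so the ball does not clear it.

No — it falls 1.610 m short of clearing the wall.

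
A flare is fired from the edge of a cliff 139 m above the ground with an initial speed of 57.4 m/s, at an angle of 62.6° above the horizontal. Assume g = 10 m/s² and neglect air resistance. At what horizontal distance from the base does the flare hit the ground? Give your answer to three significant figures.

Components: v_x = 57.4 cos 62.6° = 26.42 m/s, v_y = 57.4 sin 62.6° = 50.96 m/s.
Vertical: 0 = 139 + 50.96 t − ½(10) t² ⇒ 5.000 t² − 50.96 t − 139 = 0.
t = [50.96 + √(2597 + 2780)] / 10.00 = 12.43 s.
Horizontal: R = v_x · t = 26.42 × 12.43 = 328 m.

328 m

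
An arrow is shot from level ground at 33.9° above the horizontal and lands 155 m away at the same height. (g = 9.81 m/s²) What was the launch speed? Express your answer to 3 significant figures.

On level ground, R = v₀² sin(2θ) / g, so v₀ = √(R g / sin 2θ).
sin(2 × 33.9°) = 0.9259.
v₀ = √(155 × 9.81 / 0.9259) = √1642 = 40.5 m/s.

40.5 m/s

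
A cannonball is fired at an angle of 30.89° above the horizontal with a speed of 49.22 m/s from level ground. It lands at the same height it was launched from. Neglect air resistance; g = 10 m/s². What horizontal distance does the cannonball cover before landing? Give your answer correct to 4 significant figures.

Components: v_x = 49.22 cos 30.89° = 42.238 m/s, v_y = 49.22 sin 30.89° = 25.269 m/s.
Time of flight (same landing height): t = 2 v_y / g = 2 × 25.269 / 10 = 5.0538 s.
Range: R = v_x · t = 42.238 × 5.0538 = 213.5 m.

213.5 m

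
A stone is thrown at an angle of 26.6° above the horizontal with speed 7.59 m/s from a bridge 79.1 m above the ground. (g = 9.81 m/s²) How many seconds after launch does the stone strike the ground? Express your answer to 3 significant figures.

Vertical component: v_y = 7.59 sin 26.6° = 3.398 m/s.
Taking up as positive with launch at y = 79.1 m, landing at y = 0: 0 = 79.1 + 3.398 t − ½(9.81) t².
Solving 4.905 t² − 3.398 t − 79.1 = 0 gives t = [3.398 + √(3.398² + 4·4.905·79.1)] / 9.810 = 4.38 s.

4.38 s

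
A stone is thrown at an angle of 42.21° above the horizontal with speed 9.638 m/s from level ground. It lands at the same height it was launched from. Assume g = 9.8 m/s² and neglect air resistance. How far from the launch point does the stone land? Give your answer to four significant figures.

For level ground, R = v₀² sin(2θ) / g.
sin(2 × 42.21°) = sin 84.420° = 0.9953.
R = (9.638)² × 0.9953 / 9.8 = 9.434 m.

9.434 m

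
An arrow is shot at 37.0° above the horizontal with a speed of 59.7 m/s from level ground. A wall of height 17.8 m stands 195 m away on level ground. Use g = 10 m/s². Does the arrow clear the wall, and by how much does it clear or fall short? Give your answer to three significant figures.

Yes — it clears the wall by 45.5 m.

v_x = 59.7 cos 37.0° = 47.68 m/s; v_y0 = 59.7 sin 37.0° = 35.93 m/s.
Time to reach the wall: t = 195 / 47.68 = 4.090 s.
Height at that point: y = 35.93×4.090 − 5.000×4.090² = 63.31 m.
That is 63.31 − 17.8 = 45.5 m above the top of the wall, so the arrow clears it.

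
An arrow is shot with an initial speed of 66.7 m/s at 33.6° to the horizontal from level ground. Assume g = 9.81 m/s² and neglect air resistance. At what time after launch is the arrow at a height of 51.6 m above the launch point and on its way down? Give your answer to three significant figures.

5.67 s

v_y0 = 66.7 sin 33.6° = 36.91 m/s.
Set y = v_y0 t − ½ g t² = 51.6: 4.905 t² − 36.91 t + 51.6 = 0.
t = [36.91 ± √(1362 − 1012)] / 9.81 = (36.91 ± 18.71) / 9.81, giving t = 1.86 s or t = 5.67 s.
On the way down corresponds to the larger root: t = 5.67 s.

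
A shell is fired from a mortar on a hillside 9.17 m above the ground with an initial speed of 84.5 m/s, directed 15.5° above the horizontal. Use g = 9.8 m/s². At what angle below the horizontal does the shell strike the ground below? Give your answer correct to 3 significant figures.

17.9°

v_x = 84.5 cos 15.5° = 81.43 m/s.
At impact |v_y| = √(v_y0² + 2 g h) = √(22.58² + 2×9.8×9.17) = 26.26 m/s.
Angle below horizontal = arctan(|v_y| / v_x) = arctan(26.26 / 81.43) = 17.9°.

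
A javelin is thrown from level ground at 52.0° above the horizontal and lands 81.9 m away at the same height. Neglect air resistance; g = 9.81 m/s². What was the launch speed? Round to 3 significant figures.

28.8 m/s

On level ground, R = v₀² sin(2θ) / g, so v₀ = √(R g / sin 2θ).
sin(2 × 52.0°) = 0.9703.
v₀ = √(81.9 × 9.81 / 0.9703) = √828.0 = 28.8 m/s.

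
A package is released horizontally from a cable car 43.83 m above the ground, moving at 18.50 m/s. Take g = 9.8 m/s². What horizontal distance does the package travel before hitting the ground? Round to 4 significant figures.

55.33 m

Initial vertical velocity is zero, so the fall time comes from h = ½ g t²: t = √(2 × 43.83 / 9.8) = 2.9908 s.
Horizontal motion is uniform at 18.50 m/s, so x = 18.50 × 2.9908 = 55.33 m.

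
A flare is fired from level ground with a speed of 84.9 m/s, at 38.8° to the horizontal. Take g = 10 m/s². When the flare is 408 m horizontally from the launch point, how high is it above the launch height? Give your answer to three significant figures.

138 m

v_x = 84.9 cos 38.8° = 66.17 m/s, v_y0 = 84.9 sin 38.8° = 53.20 m/s.
Time to reach x = 408 m: t = x / v_x = 408 / 66.17 = 6.166 s.
y = v_y0 t − ½ g t² = 53.20×6.166 − 5.000×6.166² = 138 m.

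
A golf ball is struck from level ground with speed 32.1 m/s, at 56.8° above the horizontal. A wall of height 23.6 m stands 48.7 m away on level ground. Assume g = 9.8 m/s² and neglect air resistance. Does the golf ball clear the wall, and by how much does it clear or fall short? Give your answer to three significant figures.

v_x = 32.1 cos 56.8° = 17.58 m/s; v_y0 = 32.1 sin 56.8° = 26.86 m/s.
Time to reach the wall: t = 48.7 / 17.58 = 2.770 s.
Height at that point: y = 26.86×2.770 − 4.900×2.770² = 36.80 m.
That is 36.80 − 23.6 = 13.2 m above the top of the wall, so the golf ball clears it.

Yes — it clears the wall by 13.2 m.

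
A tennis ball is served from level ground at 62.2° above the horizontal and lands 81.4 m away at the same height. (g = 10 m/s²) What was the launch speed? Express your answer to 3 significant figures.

31.4 m/s

On level ground, R = v₀² sin(2θ) / g, so v₀ = √(R g / sin 2θ).
sin(2 × 62.2°) = 0.8251.
v₀ = √(81.4 × 10 / 0.8251) = √986.5 = 31.4 m/s.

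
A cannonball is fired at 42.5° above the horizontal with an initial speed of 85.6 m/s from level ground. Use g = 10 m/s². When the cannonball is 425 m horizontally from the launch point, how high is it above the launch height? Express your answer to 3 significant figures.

163 m

v_x = 85.6 cos 42.5° = 63.11 m/s, v_y0 = 85.6 sin 42.5° = 57.83 m/s.
Time to reach x = 425 m: t = x / v_x = 425 / 63.11 = 6.734 s.
y = v_y0 t − ½ g t² = 57.83×6.734 − 5.000×6.734² = 163 m.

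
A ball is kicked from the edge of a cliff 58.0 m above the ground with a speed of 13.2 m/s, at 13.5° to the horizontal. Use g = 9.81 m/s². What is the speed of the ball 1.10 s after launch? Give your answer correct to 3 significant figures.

15.0 m/s

v_x = 13.2 cos 13.5° = 12.84 m/s (constant).
v_y(t) = 13.2 sin 13.5° − g t = 3.081 − 9.81 × 1.10 = -7.710 m/s.
Speed = √(v_x² + v_y²) = √(164.9 + 59.44) = 15.0 m/s.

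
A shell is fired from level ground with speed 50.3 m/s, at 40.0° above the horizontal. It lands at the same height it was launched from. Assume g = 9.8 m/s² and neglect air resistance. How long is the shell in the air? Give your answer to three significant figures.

Vertical component: v_y = 50.3 sin 40.0° = 32.33 m/s.
For a projectile landing at launch height, time of flight is t = 2 v_y / g = 2 × 32.33 / 9.8 = 6.60 s.

6.60 s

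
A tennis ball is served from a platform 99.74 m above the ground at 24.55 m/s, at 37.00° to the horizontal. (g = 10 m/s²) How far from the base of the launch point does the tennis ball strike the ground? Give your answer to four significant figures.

Components: v_x = 24.55 cos 37.00° = 19.607 m/s, v_y = 24.55 sin 37.00° = 14.775 m/s.
Vertical: 0 = 99.74 + 14.775 t − ½(10) t² ⇒ 5.000 t² − 14.775 t − 99.74 = 0.
t = [14.775 + √(218.30 + 1994.8)] / 10.00 = 6.1819 s.
Horizontal: R = v_x · t = 19.607 × 6.1819 = 121.2 m.

121.2 m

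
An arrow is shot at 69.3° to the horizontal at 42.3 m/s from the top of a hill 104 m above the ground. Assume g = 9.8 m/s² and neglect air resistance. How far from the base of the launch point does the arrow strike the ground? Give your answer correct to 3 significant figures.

Components: v_x = 42.3 cos 69.3° = 14.95 m/s, v_y = 42.3 sin 69.3° = 39.57 m/s.
Vertical: 0 = 104 + 39.57 t − ½(9.8) t² ⇒ 4.900 t² − 39.57 t − 104 = 0.
t = [39.57 + √(1566 + 2038)] / 9.800 = 10.16 s.
Horizontal: R = v_x · t = 14.95 × 10.16 = 152 m.

152 m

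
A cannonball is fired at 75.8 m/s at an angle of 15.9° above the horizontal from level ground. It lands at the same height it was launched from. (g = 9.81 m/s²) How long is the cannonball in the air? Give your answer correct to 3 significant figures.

4.23 s

Vertical component: v_y = 75.8 sin 15.9° = 20.77 m/s.
For a projectile landing at launch height, time of flight is t = 2 v_y / g = 2 × 20.77 / 9.81 = 4.23 s.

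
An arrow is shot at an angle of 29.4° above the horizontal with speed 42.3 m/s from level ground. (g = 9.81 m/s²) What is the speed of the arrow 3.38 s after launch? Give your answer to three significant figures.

v_x = 42.3 cos 29.4° = 36.85 m/s (constant).
v_y(t) = 42.3 sin 29.4° − g t = 20.77 − 9.81 × 3.38 = -12.39 m/s.
Speed = √(v_x² + v_y²) = √(1358 + 153.5) = 38.9 m/s.

38.9 m/s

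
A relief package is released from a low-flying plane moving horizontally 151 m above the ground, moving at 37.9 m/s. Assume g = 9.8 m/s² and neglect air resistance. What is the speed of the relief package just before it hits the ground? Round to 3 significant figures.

Fall time: t = √(2 × 151 / 9.8) = 5.551 s.
At impact: v_x = 37.9 m/s (unchanged), v_y = g t = 9.8 × 5.551 = 54.40 m/s.
Speed = √(v_x² + v_y²) = √(1436 + 2959) = 66.3 m/s.

66.3 m/s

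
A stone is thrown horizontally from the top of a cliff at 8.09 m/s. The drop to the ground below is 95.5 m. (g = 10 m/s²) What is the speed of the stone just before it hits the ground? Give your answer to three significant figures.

Fall time: t = √(2 × 95.5 / 10) = 4.370 s.
At impact: v_x = 8.09 m/s (unchanged), v_y = g t = 10 × 4.370 = 43.70 m/s.
Speed = √(v_x² + v_y²) = √(65.45 + 1910) = 44.4 m/s.

44.4 m/s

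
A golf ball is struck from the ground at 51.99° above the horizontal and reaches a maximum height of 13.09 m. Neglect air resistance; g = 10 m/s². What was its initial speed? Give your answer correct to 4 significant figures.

20.54 m/s

At maximum height v_y = 0, so (v₀ sin θ)² = 2 g H.
v₀ sin 51.99° = √(2 × 10 × 13.09) = 16.180 m/s.
v₀ = 16.180 / sin 51.99° = 16.180 / 0.7879 = 20.54 m/s.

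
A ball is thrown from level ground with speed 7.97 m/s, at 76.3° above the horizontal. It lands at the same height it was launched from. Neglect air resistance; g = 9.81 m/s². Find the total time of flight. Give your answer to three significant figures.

1.58 s

Vertical component: v_y = 7.97 sin 76.3° = 7.743 m/s.
For a projectile landing at launch height, time of flight is t = 2 v_y / g = 2 × 7.743 / 9.81 = 1.58 s.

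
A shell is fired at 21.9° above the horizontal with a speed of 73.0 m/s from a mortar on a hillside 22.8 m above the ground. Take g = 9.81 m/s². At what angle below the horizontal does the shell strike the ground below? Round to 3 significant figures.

27.0°

v_x = 73.0 cos 21.9° = 67.73 m/s.
At impact |v_y| = √(v_y0² + 2 g h) = √(27.23² + 2×9.81×22.8) = 34.48 m/s.
Angle below horizontal = arctan(|v_y| / v_x) = arctan(34.48 / 67.73) = 27.0°.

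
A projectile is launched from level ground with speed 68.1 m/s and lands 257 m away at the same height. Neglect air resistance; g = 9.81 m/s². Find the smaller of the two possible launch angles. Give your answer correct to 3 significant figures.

Level-ground range: R = v₀² sin(2θ)/g ⇒ sin 2θ = R g / v₀² = 257×9.81/68.1² = 0.5436.
2θ = arcsin(0.5436) = 32.93° or 180° − 32.93° = 147.07°.
So θ = 16.5° or θ = 73.5°.

16.5°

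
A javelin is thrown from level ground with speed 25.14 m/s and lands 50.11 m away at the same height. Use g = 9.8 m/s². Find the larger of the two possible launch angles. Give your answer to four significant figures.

64.51°

Level-ground range: R = v₀² sin(2θ)/g ⇒ sin 2θ = R g / v₀² = 50.11×9.8/25.14² = 0.7770.
2θ = arcsin(0.7770) = 50.987° or 180° − 50.987° = 129.013°.
So θ = 25.49° or θ = 64.51°.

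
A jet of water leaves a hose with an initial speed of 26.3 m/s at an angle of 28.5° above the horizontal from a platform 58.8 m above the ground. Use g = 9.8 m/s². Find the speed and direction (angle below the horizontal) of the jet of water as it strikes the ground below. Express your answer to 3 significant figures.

42.9 m/s at 57.4° below the horizontal

v_x = 26.3 cos 28.5° = 23.11 m/s (constant).
|v_y| at impact = √((12.55)² + 2×9.8×58.8) = 36.19 m/s.
Speed = √(23.11² + 36.19²) = 42.9 m/s; angle = arctan(36.19/23.11) = 57.4° below horizontal.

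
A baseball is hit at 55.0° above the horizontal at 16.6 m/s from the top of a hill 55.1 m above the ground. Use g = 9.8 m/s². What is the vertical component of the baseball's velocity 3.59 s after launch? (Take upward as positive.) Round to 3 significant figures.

Initial vertical component: v_y0 = 16.6 sin 55.0° = 13.60 m/s.
v_y(t) = v_y0 − g t = 13.60 − 9.8 × 3.59 = -21.6 m/s.

-21.6 m/s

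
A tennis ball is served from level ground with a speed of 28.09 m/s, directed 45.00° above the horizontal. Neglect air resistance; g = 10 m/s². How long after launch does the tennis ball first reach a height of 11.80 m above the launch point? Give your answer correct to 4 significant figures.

0.7272 s

v_y0 = 28.09 sin 45.00° = 19.863 m/s.
Set y = v_y0 t − ½ g t² = 11.80: 5.000 t² − 19.863 t + 11.80 = 0.
t = [19.863 ± √(394.54 − 236.00)] / 10 = (19.863 ± 12.591) / 10, giving t = 0.7272 s or t = 3.245 s.
The tennis ball is on the way up at the first time, so t = 0.7272 s.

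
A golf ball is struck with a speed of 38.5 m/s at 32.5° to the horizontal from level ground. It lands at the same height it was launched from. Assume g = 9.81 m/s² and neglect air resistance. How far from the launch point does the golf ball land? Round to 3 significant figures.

137 m

Components: v_x = 38.5 cos 32.5° = 32.47 m/s, v_y = 38.5 sin 32.5° = 20.69 m/s.
Time of flight (same landing height): t = 2 v_y / g = 2 × 20.69 / 9.81 = 4.218 s.
Range: R = v_x · t = 32.47 × 4.218 = 137 m.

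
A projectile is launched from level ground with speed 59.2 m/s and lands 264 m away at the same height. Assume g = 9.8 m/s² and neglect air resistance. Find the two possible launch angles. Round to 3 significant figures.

Level-ground range: R = v₀² sin(2θ)/g ⇒ sin 2θ = R g / v₀² = 264×9.8/59.2² = 0.7382.
2θ = arcsin(0.7382) = 47.58° or 180° − 47.58° = 132.42°.
So θ = 23.8° or θ = 66.2°.

23.8° and 66.2°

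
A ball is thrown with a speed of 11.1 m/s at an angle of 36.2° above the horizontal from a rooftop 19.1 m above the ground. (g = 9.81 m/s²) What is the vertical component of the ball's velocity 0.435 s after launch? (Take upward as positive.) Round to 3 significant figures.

Initial vertical component: v_y0 = 11.1 sin 36.2° = 6.556 m/s.
v_y(t) = v_y0 − g t = 6.556 − 9.81 × 0.435 = 2.29 m/s.

2.29 m/s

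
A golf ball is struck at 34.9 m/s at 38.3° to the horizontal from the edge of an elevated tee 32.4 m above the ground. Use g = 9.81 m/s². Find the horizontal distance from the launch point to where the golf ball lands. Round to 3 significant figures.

153 m

Components: v_x = 34.9 cos 38.3° = 27.39 m/s, v_y = 34.9 sin 38.3° = 21.63 m/s.
Vertical: 0 = 32.4 + 21.63 t − ½(9.81) t² ⇒ 4.905 t² − 21.63 t − 32.4 = 0.
t = [21.63 + √(467.9 + 635.7)] / 9.810 = 5.591 s.
Horizontal: R = v_x · t = 27.39 × 5.591 = 153 m.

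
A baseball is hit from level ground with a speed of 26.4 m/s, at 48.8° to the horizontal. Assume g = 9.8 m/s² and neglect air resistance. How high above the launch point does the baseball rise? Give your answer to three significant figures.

Vertical component of launch velocity: v_y = 26.4 sin 48.8° = 19.86 m/s.
At the highest point the vertical velocity is zero, so v_y² = 2 g h_max.
h_max = (19.86)² / (2 × 9.8) = 394.4 / 19.60 = 20.1 m.

20.1 m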